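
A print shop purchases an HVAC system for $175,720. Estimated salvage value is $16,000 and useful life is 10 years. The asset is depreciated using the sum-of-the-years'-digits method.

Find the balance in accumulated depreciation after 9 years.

Depreciable base = $175,720 − $16,000 = $159,720.
Sum of the years' digits = 10+9+8+7+6+5+4+3+2+1 = 55.
Year 1: $159,720 × 10/55 = $29,040. Book value $146,680.
Year 2: $159,720 × 9/55 = $26,136. Book value $120,544.
Year 3: $159,720 × 8/55 = $23,232. Book value $97,312.
Year 4: $159,720 × 7/55 = $20,328. Book value $76,984.
Year 5: $159,720 × 6/55 = $17,424. Book value $59,560.
Year 6: $159,720 × 5/55 = $14,520. Book value $45,040.
Year 7: $159,720 × 4/55 = $11,616. Book value $33,424.
Year 8: $159,720 × 3/55 = $8,712. Book value $24,712.
Year 9: $159,720 × 2/55 = $5,808. Book value $18,904.
Accumulated through year 9 = $175,720 − $18,904 = $156,816.

$156,816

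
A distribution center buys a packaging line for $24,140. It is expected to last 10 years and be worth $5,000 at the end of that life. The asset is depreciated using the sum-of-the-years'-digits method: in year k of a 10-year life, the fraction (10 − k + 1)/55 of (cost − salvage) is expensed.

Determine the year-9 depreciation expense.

Depreciable base = $24,140 − $5,000 = $19,140.
Sum of the years' digits = 10+9+8+7+6+5+4+3+2+1 = 55.
Year 1: $19,140 × 10/55 = $3,480. Book value $20,660.
Year 2: $19,140 × 9/55 = $3,132. Book value $17,528.
Year 3: $19,140 × 8/55 = $2,784. Book value $14,744.
Year 4: $19,140 × 7/55 = $2,436. Book value $12,308.
Year 5: $19,140 × 6/55 = $2,088. Book value $10,220.
Year 6: $19,140 × 5/55 = $1,740. Book value $8,480.
Year 7: $19,140 × 4/55 = $1,392. Book value $7,088.
Year 8: $19,140 × 3/55 = $1,044. Book value $6,044.
Year 9: $19,140 × 2/55 = $696. Book value $5,348.

$696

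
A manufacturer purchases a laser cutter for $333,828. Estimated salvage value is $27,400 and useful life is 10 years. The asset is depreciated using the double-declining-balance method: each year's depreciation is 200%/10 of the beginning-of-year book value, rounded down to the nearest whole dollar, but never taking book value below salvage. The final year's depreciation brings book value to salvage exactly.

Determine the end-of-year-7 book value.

$70,010

Depreciable base = $333,828 − $27,400 = $306,428.
Year 1: ⌊$333,828 × 200%/10⌋ = $66,765. Book value $267,063.
Year 2: ⌊$267,063 × 200%/10⌋ = $53,412. Book value $213,651.
Year 3: ⌊$213,651 × 200%/10⌋ = $42,730. Book value $170,921.
Year 4: ⌊$170,921 × 200%/10⌋ = $34,184. Book value $136,737.
Year 5: ⌊$136,737 × 200%/10⌋ = $27,347. Book value $109,390.
Year 6: ⌊$109,390 × 200%/10⌋ = $21,878. Book value $87,512.
Year 7: ⌊$87,512 × 200%/10⌋ = $17,502. Book value $70,010.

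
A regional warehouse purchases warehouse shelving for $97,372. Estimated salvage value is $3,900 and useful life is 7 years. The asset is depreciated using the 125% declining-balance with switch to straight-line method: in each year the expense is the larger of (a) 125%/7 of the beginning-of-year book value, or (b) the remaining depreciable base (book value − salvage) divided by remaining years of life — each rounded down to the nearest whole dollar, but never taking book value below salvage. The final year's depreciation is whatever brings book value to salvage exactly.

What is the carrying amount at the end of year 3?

$53,342

Depreciable base = $97,372 − $3,900 = $93,472.
Year 1: DB = ⌊$97,372 × 125%/7⌋ = $17,387; SL = ⌊$93,472/7⌋ = $13,353 → take DB $17,387. Book value $79,985.
Year 2: DB = ⌊$79,985 × 125%/7⌋ = $14,283; SL = ⌊$76,085/6⌋ = $12,680 → take DB $14,283. Book value $65,702.
Year 3: DB = ⌊$65,702 × 125%/7⌋ = $11,732; SL = ⌊$61,802/5⌋ = $12,360 → take SL $12,360. Book value $53,342.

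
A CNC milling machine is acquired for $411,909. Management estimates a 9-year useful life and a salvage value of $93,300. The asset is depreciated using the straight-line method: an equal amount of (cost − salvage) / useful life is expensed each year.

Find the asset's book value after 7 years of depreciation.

Depreciable base = $411,909 − $93,300 = $318,609.
Annual expense = $318,609 / 9 = $35,401.
End of year 1: book value $376,508.
End of year 2: book value $341,107.
End of year 3: book value $305,706.
End of year 4: book value $270,305.
End of year 5: book value $234,904.
End of year 6: book value $199,503.
End of year 7: book value $164,102.

$164,102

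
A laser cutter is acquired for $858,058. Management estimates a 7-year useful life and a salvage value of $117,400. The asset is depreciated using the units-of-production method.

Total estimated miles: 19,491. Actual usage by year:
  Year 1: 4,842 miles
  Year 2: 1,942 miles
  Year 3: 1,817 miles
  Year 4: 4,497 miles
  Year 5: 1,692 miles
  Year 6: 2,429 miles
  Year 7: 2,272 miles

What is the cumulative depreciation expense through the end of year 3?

$326,838

Depreciable base = $858,058 − $117,400 = $740,658.
Rate = $740,658 / 19,491 miles = $38 per mile.
Year 1: 4,842 × $38 = $183,996. Book value $674,062.
Year 2: 1,942 × $38 = $73,796. Book value $600,266.
Year 3: 1,817 × $38 = $69,046. Book value $531,220.
Accumulated through year 3 = $858,058 − $531,220 = $326,838.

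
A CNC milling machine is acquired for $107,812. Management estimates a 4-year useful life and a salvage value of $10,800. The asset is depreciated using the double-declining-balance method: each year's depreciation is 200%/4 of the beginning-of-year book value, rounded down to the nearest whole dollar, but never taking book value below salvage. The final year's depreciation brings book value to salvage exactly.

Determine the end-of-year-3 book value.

Depreciable base = $107,812 − $10,800 = $97,012.
Year 1: ⌊$107,812 × 200%/4⌋ = $53,906. Book value $53,906.
Year 2: ⌊$53,906 × 200%/4⌋ = $26,953. Book value $26,953.
Year 3: ⌊$26,953 × 200%/4⌋ = $13,476. Book value $13,477.

$13,477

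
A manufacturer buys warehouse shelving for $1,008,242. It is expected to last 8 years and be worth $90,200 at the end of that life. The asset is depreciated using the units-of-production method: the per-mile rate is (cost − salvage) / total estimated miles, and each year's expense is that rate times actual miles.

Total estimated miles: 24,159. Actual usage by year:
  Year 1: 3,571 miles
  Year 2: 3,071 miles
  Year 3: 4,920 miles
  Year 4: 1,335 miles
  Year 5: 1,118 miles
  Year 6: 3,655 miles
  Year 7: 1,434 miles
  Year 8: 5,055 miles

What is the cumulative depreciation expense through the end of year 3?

$439,356

Depreciable base = $1,008,242 − $90,200 = $918,042.
Rate = $918,042 / 24,159 miles = $38 per mile.
Year 1: 3,571 × $38 = $135,698. Book value $872,544.
Year 2: 3,071 × $38 = $116,698. Book value $755,846.
Year 3: 4,920 × $38 = $186,960. Book value $568,886.
Accumulated through year 3 = $1,008,242 − $568,886 = $439,356.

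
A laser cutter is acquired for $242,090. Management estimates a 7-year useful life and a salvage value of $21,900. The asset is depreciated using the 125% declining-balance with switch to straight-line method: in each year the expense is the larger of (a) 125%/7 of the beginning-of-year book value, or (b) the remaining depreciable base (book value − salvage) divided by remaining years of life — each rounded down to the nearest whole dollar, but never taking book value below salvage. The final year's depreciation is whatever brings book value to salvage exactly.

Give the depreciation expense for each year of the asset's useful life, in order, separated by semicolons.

$43,230; $35,510; $29,169; $28,070; $28,070; $28,070; $28,071

Depreciable base = $242,090 − $21,900 = $220,190.
Year 1: DB = ⌊$242,090 × 125%/7⌋ = $43,230; SL = ⌊$220,190/7⌋ = $31,455 → take DB $43,230. Book value $198,860.
Year 2: DB = ⌊$198,860 × 125%/7⌋ = $35,510; SL = ⌊$176,960/6⌋ = $29,493 → take DB $35,510. Book value $163,350.
Year 3: DB = ⌊$163,350 × 125%/7⌋ = $29,169; SL = ⌊$141,450/5⌋ = $28,290 → take DB $29,169. Book value $134,181.
Year 4: DB = ⌊$134,181 × 125%/7⌋ = $23,960; SL = ⌊$112,281/4⌋ = $28,070 → take SL $28,070. Book value $106,111.
Year 5: DB = ⌊$106,111 × 125%/7⌋ = $18,948; SL = ⌊$84,211/3⌋ = $28,070 → take SL $28,070. Book value $78,041.
Year 6: DB = ⌊$78,041 × 125%/7⌋ = $13,935; SL = ⌊$56,141/2⌋ = $28,070 → take SL $28,070. Book value $49,971.
Year 7 (final): $49,971 − $21,900 = $28,071. Book value $21,900.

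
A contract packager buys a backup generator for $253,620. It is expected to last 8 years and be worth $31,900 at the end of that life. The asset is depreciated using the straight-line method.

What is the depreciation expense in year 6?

$27,715

Depreciable base = $253,620 − $31,900 = $221,720.
Annual expense = $221,720 / 8 = $27,715.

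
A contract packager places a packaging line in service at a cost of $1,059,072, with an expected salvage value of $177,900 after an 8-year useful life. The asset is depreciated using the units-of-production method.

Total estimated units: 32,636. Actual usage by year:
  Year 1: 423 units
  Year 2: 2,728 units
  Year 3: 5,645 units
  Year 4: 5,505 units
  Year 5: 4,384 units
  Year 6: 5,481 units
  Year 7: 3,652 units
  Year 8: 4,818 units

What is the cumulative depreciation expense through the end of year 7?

Depreciable base = $1,059,072 − $177,900 = $881,172.
Rate = $881,172 / 32,636 units = $27 per unit.
Year 1: 423 × $27 = $11,421. Book value $1,047,651.
Year 2: 2,728 × $27 = $73,656. Book value $973,995.
Year 3: 5,645 × $27 = $152,415. Book value $821,580.
Year 4: 5,505 × $27 = $148,635. Book value $672,945.
Year 5: 4,384 × $27 = $118,368. Book value $554,577.
Year 6: 5,481 × $27 = $147,987. Book value $406,590.
Year 7: 3,652 × $27 = $98,604. Book value $307,986.
Accumulated through year 7 = $1,059,072 − $307,986 = $751,086.

$751,086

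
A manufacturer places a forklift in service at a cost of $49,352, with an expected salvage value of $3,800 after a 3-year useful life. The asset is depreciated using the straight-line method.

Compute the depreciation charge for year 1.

Depreciable base = $49,352 − $3,800 = $45,552.
Annual expense = $45,552 / 3 = $15,184.

$15,184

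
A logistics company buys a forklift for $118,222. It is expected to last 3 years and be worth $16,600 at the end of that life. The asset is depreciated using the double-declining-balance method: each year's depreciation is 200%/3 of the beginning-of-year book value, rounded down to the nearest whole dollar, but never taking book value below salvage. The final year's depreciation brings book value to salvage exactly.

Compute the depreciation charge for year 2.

$22,808

Depreciable base = $118,222 − $16,600 = $101,622.
Year 1: ⌊$118,222 × 200%/3⌋ = $78,814. Book value $39,408.
Year 2: ⌊$39,408 × 200%/3⌋ = $26,272, capped at $22,808. Book value $16,600.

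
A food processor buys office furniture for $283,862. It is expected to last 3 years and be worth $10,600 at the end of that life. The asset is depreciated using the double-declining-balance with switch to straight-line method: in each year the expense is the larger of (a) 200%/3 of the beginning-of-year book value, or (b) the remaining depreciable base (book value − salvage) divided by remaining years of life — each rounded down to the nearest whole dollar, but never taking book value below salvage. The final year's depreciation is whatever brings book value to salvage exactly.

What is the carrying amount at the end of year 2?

$31,541

Depreciable base = $283,862 − $10,600 = $273,262.
Year 1: DB = ⌊$283,862 × 200%/3⌋ = $189,241; SL = ⌊$273,262/3⌋ = $91,087 → take DB $189,241. Book value $94,621.
Year 2: DB = ⌊$94,621 × 200%/3⌋ = $63,080; SL = ⌊$84,021/2⌋ = $42,010 → take DB $63,080. Book value $31,541.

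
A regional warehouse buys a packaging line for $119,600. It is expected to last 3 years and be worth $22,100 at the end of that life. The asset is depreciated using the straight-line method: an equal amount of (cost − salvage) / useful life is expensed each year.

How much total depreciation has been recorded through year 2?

Depreciable base = $119,600 − $22,100 = $97,500.
Annual expense = $97,500 / 3 = $32,500.
End of year 1: book value $87,100.
End of year 2: book value $54,600.
Accumulated through year 2 = $119,600 − $54,600 = $65,000.

$65,000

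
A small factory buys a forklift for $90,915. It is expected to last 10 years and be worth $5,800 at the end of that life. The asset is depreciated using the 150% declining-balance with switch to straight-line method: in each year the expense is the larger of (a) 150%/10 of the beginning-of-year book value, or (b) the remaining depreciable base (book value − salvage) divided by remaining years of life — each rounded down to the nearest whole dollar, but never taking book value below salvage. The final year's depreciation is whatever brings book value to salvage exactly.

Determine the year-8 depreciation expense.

Depreciable base = $90,915 − $5,800 = $85,115.
Year 1: DB = ⌊$90,915 × 150%/10⌋ = $13,637; SL = ⌊$85,115/10⌋ = $8,511 → take DB $13,637. Book value $77,278.
Year 2: DB = ⌊$77,278 × 150%/10⌋ = $11,591; SL = ⌊$71,478/9⌋ = $7,942 → take DB $11,591. Book value $65,687.
Year 3: DB = ⌊$65,687 × 150%/10⌋ = $9,853; SL = ⌊$59,887/8⌋ = $7,485 → take DB $9,853. Book value $55,834.
Year 4: DB = ⌊$55,834 × 150%/10⌋ = $8,375; SL = ⌊$50,034/7⌋ = $7,147 → take DB $8,375. Book value $47,459.
Year 5: DB = ⌊$47,459 × 150%/10⌋ = $7,118; SL = ⌊$41,659/6⌋ = $6,943 → take DB $7,118. Book value $40,341.
Year 6: DB = ⌊$40,341 × 150%/10⌋ = $6,051; SL = ⌊$34,541/5⌋ = $6,908 → take SL $6,908. Book value $33,433.
Year 7: DB = ⌊$33,433 × 150%/10⌋ = $5,014; SL = ⌊$27,633/4⌋ = $6,908 → take SL $6,908. Book value $26,525.
Year 8: DB = ⌊$26,525 × 150%/10⌋ = $3,978; SL = ⌊$20,725/3⌋ = $6,908 → take SL $6,908. Book value $19,617.

$6,908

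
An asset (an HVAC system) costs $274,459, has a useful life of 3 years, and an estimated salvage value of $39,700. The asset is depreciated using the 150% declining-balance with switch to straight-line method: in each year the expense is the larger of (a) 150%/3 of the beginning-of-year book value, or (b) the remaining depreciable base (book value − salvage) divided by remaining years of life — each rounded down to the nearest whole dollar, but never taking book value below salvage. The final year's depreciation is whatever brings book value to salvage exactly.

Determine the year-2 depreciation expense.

Depreciable base = $274,459 − $39,700 = $234,759.
Year 1: DB = ⌊$274,459 × 150%/3⌋ = $137,229; SL = ⌊$234,759/3⌋ = $78,253 → take DB $137,229. Book value $137,230.
Year 2: DB = ⌊$137,230 × 150%/3⌋ = $68,615; SL = ⌊$97,530/2⌋ = $48,765 → take DB $68,615. Book value $68,615.

$68,615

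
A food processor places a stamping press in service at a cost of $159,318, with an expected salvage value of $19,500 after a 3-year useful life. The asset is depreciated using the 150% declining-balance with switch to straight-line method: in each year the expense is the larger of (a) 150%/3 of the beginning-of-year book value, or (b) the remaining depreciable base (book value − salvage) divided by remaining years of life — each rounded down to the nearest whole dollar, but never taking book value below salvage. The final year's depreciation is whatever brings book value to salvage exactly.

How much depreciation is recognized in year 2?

Depreciable base = $159,318 − $19,500 = $139,818.
Year 1: DB = ⌊$159,318 × 150%/3⌋ = $79,659; SL = ⌊$139,818/3⌋ = $46,606 → take DB $79,659. Book value $79,659.
Year 2: DB = ⌊$79,659 × 150%/3⌋ = $39,829; SL = ⌊$60,159/2⌋ = $30,079 → take DB $39,829. Book value $39,830.

$39,829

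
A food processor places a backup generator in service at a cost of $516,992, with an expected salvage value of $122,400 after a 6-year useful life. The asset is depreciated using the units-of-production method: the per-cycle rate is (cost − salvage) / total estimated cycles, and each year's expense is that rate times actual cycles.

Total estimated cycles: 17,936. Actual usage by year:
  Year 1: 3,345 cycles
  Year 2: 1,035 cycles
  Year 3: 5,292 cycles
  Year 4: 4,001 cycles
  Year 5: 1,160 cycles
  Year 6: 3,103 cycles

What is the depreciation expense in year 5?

$25,520

Depreciable base = $516,992 − $122,400 = $394,592.
Rate = $394,592 / 17,936 cycles = $22 per cycle.
Year 1: 3,345 × $22 = $73,590. Book value $443,402.
Year 2: 1,035 × $22 = $22,770. Book value $420,632.
Year 3: 5,292 × $22 = $116,424. Book value $304,208.
Year 4: 4,001 × $22 = $88,022. Book value $216,186.
Year 5: 1,160 × $22 = $25,520. Book value $190,666.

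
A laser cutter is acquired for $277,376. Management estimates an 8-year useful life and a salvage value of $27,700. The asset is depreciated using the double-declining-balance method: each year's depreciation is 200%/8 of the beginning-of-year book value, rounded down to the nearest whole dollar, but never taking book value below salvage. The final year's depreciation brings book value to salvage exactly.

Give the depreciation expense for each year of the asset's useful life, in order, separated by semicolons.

$69,344; $52,008; $39,006; $29,254; $21,941; $16,455; $12,342; $9,326

Depreciable base = $277,376 − $27,700 = $249,676.
Year 1: ⌊$277,376 × 200%/8⌋ = $69,344. Book value $208,032.
Year 2: ⌊$208,032 × 200%/8⌋ = $52,008. Book value $156,024.
Year 3: ⌊$156,024 × 200%/8⌋ = $39,006. Book value $117,018.
Year 4: ⌊$117,018 × 200%/8⌋ = $29,254. Book value $87,764.
Year 5: ⌊$87,764 × 200%/8⌋ = $21,941. Book value $65,823.
Year 6: ⌊$65,823 × 200%/8⌋ = $16,455. Book value $49,368.
Year 7: ⌊$49,368 × 200%/8⌋ = $12,342. Book value $37,026.
Year 8 (final): $37,026 − $27,700 = $9,326. Book value $27,700.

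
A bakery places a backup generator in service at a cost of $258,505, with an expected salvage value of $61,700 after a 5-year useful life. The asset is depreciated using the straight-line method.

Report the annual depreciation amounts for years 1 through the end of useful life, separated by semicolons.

Depreciable base = $258,505 − $61,700 = $196,805.
Annual expense = $196,805 / 5 = $39,361.
End of year 1: book value $219,144.
End of year 2: book value $179,783.
End of year 3: book value $140,422.
End of year 4: book value $101,061.
End of year 5: book value $61,700.

$39,361; $39,361; $39,361; $39,361; $39,361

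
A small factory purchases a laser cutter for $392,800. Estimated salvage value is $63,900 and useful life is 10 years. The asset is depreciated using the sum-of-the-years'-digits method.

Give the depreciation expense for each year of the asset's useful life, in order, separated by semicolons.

$59,800; $53,820; $47,840; $41,860; $35,880; $29,900; $23,920; $17,940; $11,960; $5,980

Depreciable base = $392,800 − $63,900 = $328,900.
Sum of the years' digits = 10+9+8+7+6+5+4+3+2+1 = 55.
Year 1: $328,900 × 10/55 = $59,800. Book value $333,000.
Year 2: $328,900 × 9/55 = $53,820. Book value $279,180.
Year 3: $328,900 × 8/55 = $47,840. Book value $231,340.
Year 4: $328,900 × 7/55 = $41,860. Book value $189,480.
Year 5: $328,900 × 6/55 = $35,880. Book value $153,600.
Year 6: $328,900 × 5/55 = $29,900. Book value $123,700.
Year 7: $328,900 × 4/55 = $23,920. Book value $99,780.
Year 8: $328,900 × 3/55 = $17,940. Book value $81,840.
Year 9: $328,900 × 2/55 = $11,960. Book value $69,880.
Year 10: $328,900 × 1/55 = $5,980. Book value $63,900.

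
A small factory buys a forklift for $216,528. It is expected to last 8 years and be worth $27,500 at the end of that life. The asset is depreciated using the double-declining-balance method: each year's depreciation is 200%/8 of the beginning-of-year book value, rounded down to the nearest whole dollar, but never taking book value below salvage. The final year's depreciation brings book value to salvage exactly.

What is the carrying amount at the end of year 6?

$38,538

Depreciable base = $216,528 − $27,500 = $189,028.
Year 1: ⌊$216,528 × 200%/8⌋ = $54,132. Book value $162,396.
Year 2: ⌊$162,396 × 200%/8⌋ = $40,599. Book value $121,797.
Year 3: ⌊$121,797 × 200%/8⌋ = $30,449. Book value $91,348.
Year 4: ⌊$91,348 × 200%/8⌋ = $22,837. Book value $68,511.
Year 5: ⌊$68,511 × 200%/8⌋ = $17,127. Book value $51,384.
Year 6: ⌊$51,384 × 200%/8⌋ = $12,846. Book value $38,538.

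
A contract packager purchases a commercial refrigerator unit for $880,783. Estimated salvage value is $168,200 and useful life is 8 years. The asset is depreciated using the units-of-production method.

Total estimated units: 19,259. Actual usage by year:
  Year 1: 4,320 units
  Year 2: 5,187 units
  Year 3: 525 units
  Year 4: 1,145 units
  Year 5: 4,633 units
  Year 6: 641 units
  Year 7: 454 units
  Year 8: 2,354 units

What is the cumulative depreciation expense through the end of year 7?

Depreciable base = $880,783 − $168,200 = $712,583.
Rate = $712,583 / 19,259 units = $37 per unit.
Year 1: 4,320 × $37 = $159,840. Book value $720,943.
Year 2: 5,187 × $37 = $191,919. Book value $529,024.
Year 3: 525 × $37 = $19,425. Book value $509,599.
Year 4: 1,145 × $37 = $42,365. Book value $467,234.
Year 5: 4,633 × $37 = $171,421. Book value $295,813.
Year 6: 641 × $37 = $23,717. Book value $272,096.
Year 7: 454 × $37 = $16,798. Book value $255,298.
Accumulated through year 7 = $880,783 − $255,298 = $625,485.

$625,485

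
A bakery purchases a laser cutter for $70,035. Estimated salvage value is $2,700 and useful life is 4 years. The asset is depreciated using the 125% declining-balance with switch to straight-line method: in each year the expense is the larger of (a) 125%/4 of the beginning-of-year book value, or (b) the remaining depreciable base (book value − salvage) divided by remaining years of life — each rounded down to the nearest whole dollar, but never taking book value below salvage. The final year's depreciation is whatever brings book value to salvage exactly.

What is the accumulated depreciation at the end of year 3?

$52,185

Depreciable base = $70,035 − $2,700 = $67,335.
Year 1: DB = ⌊$70,035 × 125%/4⌋ = $21,885; SL = ⌊$67,335/4⌋ = $16,833 → take DB $21,885. Book value $48,150.
Year 2: DB = ⌊$48,150 × 125%/4⌋ = $15,046; SL = ⌊$45,450/3⌋ = $15,150 → take SL $15,150. Book value $33,000.
Year 3: DB = ⌊$33,000 × 125%/4⌋ = $10,312; SL = ⌊$30,300/2⌋ = $15,150 → take SL $15,150. Book value $17,850.
Accumulated through year 3 = $70,035 − $17,850 = $52,185.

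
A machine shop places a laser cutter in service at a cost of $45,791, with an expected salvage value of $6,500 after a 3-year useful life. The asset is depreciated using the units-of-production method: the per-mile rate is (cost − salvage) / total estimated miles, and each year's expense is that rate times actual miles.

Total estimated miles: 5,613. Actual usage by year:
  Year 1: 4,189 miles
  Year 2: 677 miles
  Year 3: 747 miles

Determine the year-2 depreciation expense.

$4,739

Depreciable base = $45,791 − $6,500 = $39,291.
Rate = $39,291 / 5,613 miles = $7 per mile.
Year 1: 4,189 × $7 = $29,323. Book value $16,468.
Year 2: 677 × $7 = $4,739. Book value $11,729.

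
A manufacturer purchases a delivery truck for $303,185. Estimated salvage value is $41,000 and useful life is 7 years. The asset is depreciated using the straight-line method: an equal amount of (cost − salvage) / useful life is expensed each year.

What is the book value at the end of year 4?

$153,365

Depreciable base = $303,185 − $41,000 = $262,185.
Annual expense = $262,185 / 7 = $37,455.
End of year 1: book value $265,730.
End of year 2: book value $228,275.
End of year 3: book value $190,820.
End of year 4: book value $153,365.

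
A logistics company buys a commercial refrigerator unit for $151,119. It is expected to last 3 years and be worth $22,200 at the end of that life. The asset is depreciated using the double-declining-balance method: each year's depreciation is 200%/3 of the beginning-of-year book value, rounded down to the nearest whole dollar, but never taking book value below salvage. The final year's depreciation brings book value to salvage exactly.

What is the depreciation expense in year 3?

$0

Depreciable base = $151,119 − $22,200 = $128,919.
Year 1: ⌊$151,119 × 200%/3⌋ = $100,746. Book value $50,373.
Year 2: ⌊$50,373 × 200%/3⌋ = $33,582, capped at $28,173. Book value $22,200.
Year 3 (final): $22,200 − $22,200 = $0. Book value $22,200.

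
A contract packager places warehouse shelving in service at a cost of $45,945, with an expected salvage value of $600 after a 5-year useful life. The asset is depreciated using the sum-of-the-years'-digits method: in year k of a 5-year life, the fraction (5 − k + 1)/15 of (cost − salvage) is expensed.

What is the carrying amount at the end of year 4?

$3,623

Depreciable base = $45,945 − $600 = $45,345.
Sum of the years' digits = 5+4+3+2+1 = 15.
Year 1: $45,345 × 5/15 = $15,115. Book value $30,830.
Year 2: $45,345 × 4/15 = $12,092. Book value $18,738.
Year 3: $45,345 × 3/15 = $9,069. Book value $9,669.
Year 4: $45,345 × 2/15 = $6,046. Book value $3,623.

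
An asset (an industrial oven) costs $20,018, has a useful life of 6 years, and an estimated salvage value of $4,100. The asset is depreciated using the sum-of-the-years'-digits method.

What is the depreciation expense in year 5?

$1,516

Depreciable base = $20,018 − $4,100 = $15,918.
Sum of the years' digits = 6+5+4+3+2+1 = 21.
Year 1: $15,918 × 6/21 = $4,548. Book value $15,470.
Year 2: $15,918 × 5/21 = $3,790. Book value $11,680.
Year 3: $15,918 × 4/21 = $3,032. Book value $8,648.
Year 4: $15,918 × 3/21 = $2,274. Book value $6,374.
Year 5: $15,918 × 2/21 = $1,516. Book value $4,858.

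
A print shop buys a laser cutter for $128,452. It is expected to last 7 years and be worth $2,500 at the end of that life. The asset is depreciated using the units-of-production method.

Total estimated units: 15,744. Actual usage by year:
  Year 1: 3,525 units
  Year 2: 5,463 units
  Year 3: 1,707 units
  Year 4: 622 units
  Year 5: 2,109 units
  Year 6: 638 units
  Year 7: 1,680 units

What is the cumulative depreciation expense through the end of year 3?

$85,560

Depreciable base = $128,452 − $2,500 = $125,952.
Rate = $125,952 / 15,744 units = $8 per unit.
Year 1: 3,525 × $8 = $28,200. Book value $100,252.
Year 2: 5,463 × $8 = $43,704. Book value $56,548.
Year 3: 1,707 × $8 = $13,656. Book value $42,892.
Accumulated through year 3 = $128,452 − $42,892 = $85,560.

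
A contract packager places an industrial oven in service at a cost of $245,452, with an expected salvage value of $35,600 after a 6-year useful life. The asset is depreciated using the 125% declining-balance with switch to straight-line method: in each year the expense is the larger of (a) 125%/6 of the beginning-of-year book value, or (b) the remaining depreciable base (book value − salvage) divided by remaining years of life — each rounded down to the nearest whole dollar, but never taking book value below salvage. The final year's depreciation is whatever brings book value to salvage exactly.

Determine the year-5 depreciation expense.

Depreciable base = $245,452 − $35,600 = $209,852.
Year 1: DB = ⌊$245,452 × 125%/6⌋ = $51,135; SL = ⌊$209,852/6⌋ = $34,975 → take DB $51,135. Book value $194,317.
Year 2: DB = ⌊$194,317 × 125%/6⌋ = $40,482; SL = ⌊$158,717/5⌋ = $31,743 → take DB $40,482. Book value $153,835.
Year 3: DB = ⌊$153,835 × 125%/6⌋ = $32,048; SL = ⌊$118,235/4⌋ = $29,558 → take DB $32,048. Book value $121,787.
Year 4: DB = ⌊$121,787 × 125%/6⌋ = $25,372; SL = ⌊$86,187/3⌋ = $28,729 → take SL $28,729. Book value $93,058.
Year 5: DB = ⌊$93,058 × 125%/6⌋ = $19,387; SL = ⌊$57,458/2⌋ = $28,729 → take SL $28,729. Book value $64,329.

$28,729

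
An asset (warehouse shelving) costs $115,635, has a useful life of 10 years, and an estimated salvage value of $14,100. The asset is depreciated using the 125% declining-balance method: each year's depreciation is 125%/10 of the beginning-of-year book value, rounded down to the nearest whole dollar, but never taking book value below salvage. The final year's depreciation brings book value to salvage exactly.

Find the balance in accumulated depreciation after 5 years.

$56,323

Depreciable base = $115,635 − $14,100 = $101,535.
Year 1: ⌊$115,635 × 125%/10⌋ = $14,454. Book value $101,181.
Year 2: ⌊$101,181 × 125%/10⌋ = $12,647. Book value $88,534.
Year 3: ⌊$88,534 × 125%/10⌋ = $11,066. Book value $77,468.
Year 4: ⌊$77,468 × 125%/10⌋ = $9,683. Book value $67,785.
Year 5: ⌊$67,785 × 125%/10⌋ = $8,473. Book value $59,312.
Accumulated through year 5 = $115,635 − $59,312 = $56,323.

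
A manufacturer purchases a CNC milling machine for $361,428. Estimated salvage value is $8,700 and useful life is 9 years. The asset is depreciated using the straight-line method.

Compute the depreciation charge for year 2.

$39,192

Depreciable base = $361,428 − $8,700 = $352,728.
Annual expense = $352,728 / 9 = $39,192.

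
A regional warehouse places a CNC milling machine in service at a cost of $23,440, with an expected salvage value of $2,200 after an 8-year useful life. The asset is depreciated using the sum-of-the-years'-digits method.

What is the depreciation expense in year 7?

$1,180

Depreciable base = $23,440 − $2,200 = $21,240.
Sum of the years' digits = 8+7+6+5+4+3+2+1 = 36.
Year 1: $21,240 × 8/36 = $4,720. Book value $18,720.
Year 2: $21,240 × 7/36 = $4,130. Book value $14,590.
Year 3: $21,240 × 6/36 = $3,540. Book value $11,050.
Year 4: $21,240 × 5/36 = $2,950. Book value $8,100.
Year 5: $21,240 × 4/36 = $2,360. Book value $5,740.
Year 6: $21,240 × 3/36 = $1,770. Book value $3,970.
Year 7: $21,240 × 2/36 = $1,180. Book value $2,790.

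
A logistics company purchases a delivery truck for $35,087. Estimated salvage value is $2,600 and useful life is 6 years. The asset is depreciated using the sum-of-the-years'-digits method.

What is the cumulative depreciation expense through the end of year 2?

Depreciable base = $35,087 − $2,600 = $32,487.
Sum of the years' digits = 6+5+4+3+2+1 = 21.
Year 1: $32,487 × 6/21 = $9,282. Book value $25,805.
Year 2: $32,487 × 5/21 = $7,735. Book value $18,070.
Accumulated through year 2 = $35,087 − $18,070 = $17,017.

$17,017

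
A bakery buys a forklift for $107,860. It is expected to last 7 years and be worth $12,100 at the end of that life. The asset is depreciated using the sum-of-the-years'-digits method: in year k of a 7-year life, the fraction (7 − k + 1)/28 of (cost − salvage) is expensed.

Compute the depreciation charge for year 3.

$17,100

Depreciable base = $107,860 − $12,100 = $95,760.
Sum of the years' digits = 7+6+5+4+3+2+1 = 28.
Year 1: $95,760 × 7/28 = $23,940. Book value $83,920.
Year 2: $95,760 × 6/28 = $20,520. Book value $63,400.
Year 3: $95,760 × 5/28 = $17,100. Book value $46,300.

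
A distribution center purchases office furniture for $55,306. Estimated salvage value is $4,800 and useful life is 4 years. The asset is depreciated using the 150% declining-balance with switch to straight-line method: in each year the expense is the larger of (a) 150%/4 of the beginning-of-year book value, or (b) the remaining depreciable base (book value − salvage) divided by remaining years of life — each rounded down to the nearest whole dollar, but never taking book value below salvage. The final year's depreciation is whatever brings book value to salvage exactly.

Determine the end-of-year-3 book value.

$13,203

Depreciable base = $55,306 − $4,800 = $50,506.
Year 1: DB = ⌊$55,306 × 150%/4⌋ = $20,739; SL = ⌊$50,506/4⌋ = $12,626 → take DB $20,739. Book value $34,567.
Year 2: DB = ⌊$34,567 × 150%/4⌋ = $12,962; SL = ⌊$29,767/3⌋ = $9,922 → take DB $12,962. Book value $21,605.
Year 3: DB = ⌊$21,605 × 150%/4⌋ = $8,101; SL = ⌊$16,805/2⌋ = $8,402 → take SL $8,402. Book value $13,203.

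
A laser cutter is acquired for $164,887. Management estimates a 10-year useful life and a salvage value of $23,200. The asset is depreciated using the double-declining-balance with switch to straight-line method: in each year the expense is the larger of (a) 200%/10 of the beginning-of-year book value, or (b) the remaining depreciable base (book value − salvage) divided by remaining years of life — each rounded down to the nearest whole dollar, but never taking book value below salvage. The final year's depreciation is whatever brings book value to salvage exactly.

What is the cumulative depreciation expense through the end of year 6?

Depreciable base = $164,887 − $23,200 = $141,687.
Year 1: DB = ⌊$164,887 × 200%/10⌋ = $32,977; SL = ⌊$141,687/10⌋ = $14,168 → take DB $32,977. Book value $131,910.
Year 2: DB = ⌊$131,910 × 200%/10⌋ = $26,382; SL = ⌊$108,710/9⌋ = $12,078 → take DB $26,382. Book value $105,528.
Year 3: DB = ⌊$105,528 × 200%/10⌋ = $21,105; SL = ⌊$82,328/8⌋ = $10,291 → take DB $21,105. Book value $84,423.
Year 4: DB = ⌊$84,423 × 200%/10⌋ = $16,884; SL = ⌊$61,223/7⌋ = $8,746 → take DB $16,884. Book value $67,539.
Year 5: DB = ⌊$67,539 × 200%/10⌋ = $13,507; SL = ⌊$44,339/6⌋ = $7,389 → take DB $13,507. Book value $54,032.
Year 6: DB = ⌊$54,032 × 200%/10⌋ = $10,806; SL = ⌊$30,832/5⌋ = $6,166 → take DB $10,806. Book value $43,226.
Accumulated through year 6 = $164,887 − $43,226 = $121,661.

$121,661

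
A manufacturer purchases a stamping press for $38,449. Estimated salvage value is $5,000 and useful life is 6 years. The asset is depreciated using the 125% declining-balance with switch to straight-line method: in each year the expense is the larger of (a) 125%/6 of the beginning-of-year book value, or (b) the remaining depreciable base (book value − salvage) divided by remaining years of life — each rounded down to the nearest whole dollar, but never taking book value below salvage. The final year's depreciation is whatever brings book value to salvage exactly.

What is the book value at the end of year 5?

Depreciable base = $38,449 − $5,000 = $33,449.
Year 1: DB = ⌊$38,449 × 125%/6⌋ = $8,010; SL = ⌊$33,449/6⌋ = $5,574 → take DB $8,010. Book value $30,439.
Year 2: DB = ⌊$30,439 × 125%/6⌋ = $6,341; SL = ⌊$25,439/5⌋ = $5,087 → take DB $6,341. Book value $24,098.
Year 3: DB = ⌊$24,098 × 125%/6⌋ = $5,020; SL = ⌊$19,098/4⌋ = $4,774 → take DB $5,020. Book value $19,078.
Year 4: DB = ⌊$19,078 × 125%/6⌋ = $3,974; SL = ⌊$14,078/3⌋ = $4,692 → take SL $4,692. Book value $14,386.
Year 5: DB = ⌊$14,386 × 125%/6⌋ = $2,997; SL = ⌊$9,386/2⌋ = $4,693 → take SL $4,693. Book value $9,693.

$9,693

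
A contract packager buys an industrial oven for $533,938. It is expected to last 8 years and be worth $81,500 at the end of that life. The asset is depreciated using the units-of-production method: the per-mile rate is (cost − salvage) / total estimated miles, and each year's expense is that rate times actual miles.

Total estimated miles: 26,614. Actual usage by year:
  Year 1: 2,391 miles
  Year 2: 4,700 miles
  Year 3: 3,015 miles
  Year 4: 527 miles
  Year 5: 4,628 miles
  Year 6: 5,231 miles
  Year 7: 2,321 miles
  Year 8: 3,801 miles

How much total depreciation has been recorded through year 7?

Depreciable base = $533,938 − $81,500 = $452,438.
Rate = $452,438 / 26,614 miles = $17 per mile.
Year 1: 2,391 × $17 = $40,647. Book value $493,291.
Year 2: 4,700 × $17 = $79,900. Book value $413,391.
Year 3: 3,015 × $17 = $51,255. Book value $362,136.
Year 4: 527 × $17 = $8,959. Book value $353,177.
Year 5: 4,628 × $17 = $78,676. Book value $274,501.
Year 6: 5,231 × $17 = $88,927. Book value $185,574.
Year 7: 2,321 × $17 = $39,457. Book value $146,117.
Accumulated through year 7 = $533,938 − $146,117 = $387,821.

$387,821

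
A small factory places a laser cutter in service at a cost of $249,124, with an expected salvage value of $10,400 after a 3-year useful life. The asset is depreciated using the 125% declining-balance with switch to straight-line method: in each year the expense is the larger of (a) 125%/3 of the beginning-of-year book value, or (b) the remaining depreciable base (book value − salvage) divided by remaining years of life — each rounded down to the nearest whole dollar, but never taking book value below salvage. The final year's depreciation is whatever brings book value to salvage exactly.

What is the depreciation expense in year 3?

$67,462

Depreciable base = $249,124 − $10,400 = $238,724.
Year 1: DB = ⌊$249,124 × 125%/3⌋ = $103,801; SL = ⌊$238,724/3⌋ = $79,574 → take DB $103,801. Book value $145,323.
Year 2: DB = ⌊$145,323 × 125%/3⌋ = $60,551; SL = ⌊$134,923/2⌋ = $67,461 → take SL $67,461. Book value $77,862.
Year 3 (final): $77,862 − $10,400 = $67,462. Book value $10,400.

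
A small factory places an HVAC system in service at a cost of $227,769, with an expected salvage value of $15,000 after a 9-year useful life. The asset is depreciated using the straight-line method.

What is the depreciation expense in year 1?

$23,641

Depreciable base = $227,769 − $15,000 = $212,769.
Annual expense = $212,769 / 9 = $23,641.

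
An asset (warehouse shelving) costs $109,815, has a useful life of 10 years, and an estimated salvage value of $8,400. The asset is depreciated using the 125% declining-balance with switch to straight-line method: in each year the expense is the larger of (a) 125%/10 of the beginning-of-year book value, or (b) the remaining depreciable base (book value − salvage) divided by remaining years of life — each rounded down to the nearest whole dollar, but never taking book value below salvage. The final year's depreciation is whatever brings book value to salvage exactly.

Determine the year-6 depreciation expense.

Depreciable base = $109,815 − $8,400 = $101,415.
Year 1: DB = ⌊$109,815 × 125%/10⌋ = $13,726; SL = ⌊$101,415/10⌋ = $10,141 → take DB $13,726. Book value $96,089.
Year 2: DB = ⌊$96,089 × 125%/10⌋ = $12,011; SL = ⌊$87,689/9⌋ = $9,743 → take DB $12,011. Book value $84,078.
Year 3: DB = ⌊$84,078 × 125%/10⌋ = $10,509; SL = ⌊$75,678/8⌋ = $9,459 → take DB $10,509. Book value $73,569.
Year 4: DB = ⌊$73,569 × 125%/10⌋ = $9,196; SL = ⌊$65,169/7⌋ = $9,309 → take SL $9,309. Book value $64,260.
Year 5: DB = ⌊$64,260 × 125%/10⌋ = $8,032; SL = ⌊$55,860/6⌋ = $9,310 → take SL $9,310. Book value $54,950.
Year 6: DB = ⌊$54,950 × 125%/10⌋ = $6,868; SL = ⌊$46,550/5⌋ = $9,310 → take SL $9,310. Book value $45,640.

$9,310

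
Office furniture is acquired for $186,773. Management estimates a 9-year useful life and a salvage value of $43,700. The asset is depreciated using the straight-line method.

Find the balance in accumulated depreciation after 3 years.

Depreciable base = $186,773 − $43,700 = $143,073.
Annual expense = $143,073 / 9 = $15,897.
End of year 1: book value $170,876.
End of year 2: book value $154,979.
End of year 3: book value $139,082.
Accumulated through year 3 = $186,773 − $139,082 = $47,691.

$47,691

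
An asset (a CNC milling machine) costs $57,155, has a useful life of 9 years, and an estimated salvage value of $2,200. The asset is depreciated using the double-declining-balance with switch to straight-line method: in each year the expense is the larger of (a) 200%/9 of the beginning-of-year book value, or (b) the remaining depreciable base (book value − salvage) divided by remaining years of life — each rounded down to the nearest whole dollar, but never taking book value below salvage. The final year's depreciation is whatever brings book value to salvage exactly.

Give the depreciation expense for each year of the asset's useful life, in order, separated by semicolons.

$12,701; $9,878; $7,683; $5,976; $4,648; $3,615; $3,484; $3,485; $3,485

Depreciable base = $57,155 − $2,200 = $54,955.
Year 1: DB = ⌊$57,155 × 200%/9⌋ = $12,701; SL = ⌊$54,955/9⌋ = $6,106 → take DB $12,701. Book value $44,454.
Year 2: DB = ⌊$44,454 × 200%/9⌋ = $9,878; SL = ⌊$42,254/8⌋ = $5,281 → take DB $9,878. Book value $34,576.
Year 3: DB = ⌊$34,576 × 200%/9⌋ = $7,683; SL = ⌊$32,376/7⌋ = $4,625 → take DB $7,683. Book value $26,893.
Year 4: DB = ⌊$26,893 × 200%/9⌋ = $5,976; SL = ⌊$24,693/6⌋ = $4,115 → take DB $5,976. Book value $20,917.
Year 5: DB = ⌊$20,917 × 200%/9⌋ = $4,648; SL = ⌊$18,717/5⌋ = $3,743 → take DB $4,648. Book value $16,269.
Year 6: DB = ⌊$16,269 × 200%/9⌋ = $3,615; SL = ⌊$14,069/4⌋ = $3,517 → take DB $3,615. Book value $12,654.
Year 7: DB = ⌊$12,654 × 200%/9⌋ = $2,812; SL = ⌊$10,454/3⌋ = $3,484 → take SL $3,484. Book value $9,170.
Year 8: DB = ⌊$9,170 × 200%/9⌋ = $2,037; SL = ⌊$6,970/2⌋ = $3,485 → take SL $3,485. Book value $5,685.
Year 9 (final): $5,685 − $2,200 = $3,485. Book value $2,200.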